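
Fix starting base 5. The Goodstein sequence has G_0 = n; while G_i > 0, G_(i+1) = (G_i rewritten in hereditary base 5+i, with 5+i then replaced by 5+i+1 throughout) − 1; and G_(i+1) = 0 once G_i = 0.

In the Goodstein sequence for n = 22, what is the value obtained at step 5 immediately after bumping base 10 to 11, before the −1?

i=0: 22 = 4·5 + 2 (b=5); 5→6: 4·6 + 2 = 26; 26−1 = 25
i=1: 25 = 4·6 + 1 (b=6); 6→7: 4·7 + 1 = 29; 29−1 = 28
i=2: 28 = 4·7 (b=7); 7→8: 4·8 = 32; 32−1 = 31
i=3: 31 = 3·8 + 7 (b=8); 8→9: 3·9 + 7 = 34; 34−1 = 33
i=4: 33 = 3·9 + 6 (b=9); 9→10: 3·10 + 6 = 36; 36−1 = 35
i=5: 35 = 3·10 + 5 (b=10); 10→11: 3·11 + 5 = 38; 38−1 = 37

38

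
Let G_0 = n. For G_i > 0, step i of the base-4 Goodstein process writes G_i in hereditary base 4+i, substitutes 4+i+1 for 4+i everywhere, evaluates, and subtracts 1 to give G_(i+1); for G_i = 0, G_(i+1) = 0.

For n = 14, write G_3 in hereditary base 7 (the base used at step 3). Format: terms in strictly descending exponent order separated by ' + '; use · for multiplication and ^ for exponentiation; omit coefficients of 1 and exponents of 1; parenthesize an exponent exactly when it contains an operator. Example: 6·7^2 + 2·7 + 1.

[0] 14 ≡ 3·4 + 2 (base 4). Lift 5: 17. −1: 16.
[1] 16 ≡ 3·5 + 1 (base 5). Lift 6: 19. −1: 18.
[2] 18 ≡ 3·6 (base 6). Lift 7: 21. −1: 20.
[3] 20 ≡ 2·7 + 6 (base 7). Lift 8: 22. −1: 21.

2·7 + 6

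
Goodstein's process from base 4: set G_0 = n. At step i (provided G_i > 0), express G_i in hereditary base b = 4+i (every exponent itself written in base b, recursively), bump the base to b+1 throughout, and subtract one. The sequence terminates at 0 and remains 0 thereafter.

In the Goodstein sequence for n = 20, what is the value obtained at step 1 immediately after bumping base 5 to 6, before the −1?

(0) 20|_4 = 4^2 + 4 ↦ 5^2 + 5|_5 = 30 ⇒ 29
(1) 29|_5 = 5^2 + 4 ↦ 6^2 + 4|_6 = 40 ⇒ 39

40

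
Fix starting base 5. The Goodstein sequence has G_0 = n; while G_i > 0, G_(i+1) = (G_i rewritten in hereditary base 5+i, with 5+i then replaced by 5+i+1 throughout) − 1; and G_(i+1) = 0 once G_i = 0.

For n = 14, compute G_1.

base 5: 14 = 2·5 + 4; at 6: 2·6 + 4 = 16; next = 15
base 6: 15 = 2·6 + 3; at 7: 2·7 + 3 = 17; next = 16

15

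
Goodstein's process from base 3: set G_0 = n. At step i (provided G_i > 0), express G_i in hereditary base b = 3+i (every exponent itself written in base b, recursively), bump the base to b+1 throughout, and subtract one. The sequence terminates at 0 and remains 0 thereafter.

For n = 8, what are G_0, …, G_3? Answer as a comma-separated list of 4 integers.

(0) 8|_3 = 2·3 + 2 ↦ 2·4 + 2|_4 = 10 ⇒ 9
(1) 9|_4 = 2·4 + 1 ↦ 2·5 + 1|_5 = 11 ⇒ 10
(2) 10|_5 = 2·5 ↦ 2·6|_6 = 12 ⇒ 11

8, 9, 10, 11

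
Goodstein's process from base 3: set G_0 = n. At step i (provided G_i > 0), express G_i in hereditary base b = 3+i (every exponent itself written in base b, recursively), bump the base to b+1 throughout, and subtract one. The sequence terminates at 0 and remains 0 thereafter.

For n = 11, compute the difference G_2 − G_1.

G_0 = 11. HB_3(11) = 3^2 + 2. Bump = 18. G_1 = 17.
G_1 = 17. HB_4(17) = 4^2 + 1. Bump = 26. G_2 = 25.

8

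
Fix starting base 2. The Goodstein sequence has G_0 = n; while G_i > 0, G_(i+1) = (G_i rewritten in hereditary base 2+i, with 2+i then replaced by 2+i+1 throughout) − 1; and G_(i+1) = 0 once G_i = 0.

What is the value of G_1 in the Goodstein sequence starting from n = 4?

26

(0) 4|_2 = 2^2 ↦ 3^3|_3 = 27 ⇒ 26
(1) 26|_3 = 2·3^2 + 2·3 + 2 ↦ 2·4^2 + 2·4 + 2|_4 = 42 ⇒ 41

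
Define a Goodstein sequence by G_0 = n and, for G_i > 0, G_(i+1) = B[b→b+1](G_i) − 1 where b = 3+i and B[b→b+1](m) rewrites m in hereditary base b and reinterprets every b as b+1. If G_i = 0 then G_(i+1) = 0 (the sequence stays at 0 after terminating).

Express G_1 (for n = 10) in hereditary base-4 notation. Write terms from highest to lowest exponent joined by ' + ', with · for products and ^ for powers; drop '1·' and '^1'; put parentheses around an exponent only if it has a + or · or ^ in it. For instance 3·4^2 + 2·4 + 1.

[0] 10 ≡ 3^2 + 1 (base 3). Lift 4: 17. −1: 16.
[1] 16 ≡ 4^2 (base 4). Lift 5: 25. −1: 24.

4^2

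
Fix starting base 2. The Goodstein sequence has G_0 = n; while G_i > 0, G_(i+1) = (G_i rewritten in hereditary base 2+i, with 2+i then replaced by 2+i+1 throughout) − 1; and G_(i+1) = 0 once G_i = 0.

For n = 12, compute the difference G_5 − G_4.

5484891

[0] 12 ≡ 2^(2 + 1) + 2^2 (base 2). Lift 3: 108. −1: 107.
[1] 107 ≡ 3^(3 + 1) + 2·3^2 + 2·3 + 2 (base 3). Lift 4: 1066. −1: 1065.
[2] 1065 ≡ 4^(4 + 1) + 2·4^2 + 2·4 + 1 (base 4). Lift 5: 15686. −1: 15685.
[3] 15685 ≡ 5^(5 + 1) + 2·5^2 + 2·5 (base 5). Lift 6: 280020. −1: 280019.
[4] 280019 ≡ 6^(6 + 1) + 2·6^2 + 6 + 5 (base 6). Lift 7: 5764911. −1: 5764910.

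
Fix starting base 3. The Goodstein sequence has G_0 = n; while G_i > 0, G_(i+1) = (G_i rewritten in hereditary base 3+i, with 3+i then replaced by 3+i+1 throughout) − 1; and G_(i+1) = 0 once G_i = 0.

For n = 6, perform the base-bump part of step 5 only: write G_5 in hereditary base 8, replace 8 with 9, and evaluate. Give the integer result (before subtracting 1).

6 —HB3→ 2·3 —bump→ 2·4 = 8 —(−1)→ 7
7 —HB4→ 4 + 3 —bump→ 5 + 3 = 8 —(−1)→ 7
7 —HB5→ 5 + 2 —bump→ 6 + 2 = 8 —(−1)→ 7
7 —HB6→ 6 + 1 —bump→ 7 + 1 = 8 —(−1)→ 7
7 —HB7→ 7 —bump→ 8 = 8 —(−1)→ 7

7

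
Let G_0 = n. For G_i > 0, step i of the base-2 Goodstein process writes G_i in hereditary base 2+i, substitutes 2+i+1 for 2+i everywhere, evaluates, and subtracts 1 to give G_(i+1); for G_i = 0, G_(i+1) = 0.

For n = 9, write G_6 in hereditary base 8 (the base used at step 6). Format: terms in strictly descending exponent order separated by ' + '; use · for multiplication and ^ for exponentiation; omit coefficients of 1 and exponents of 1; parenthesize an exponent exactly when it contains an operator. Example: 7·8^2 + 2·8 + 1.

G_0=9  [base 2] 2^(2 + 1) + 1  →[2↦3]→  3^(3 + 1) + 1 = 82  −1 ⇒ G_1=81
G_1=81  [base 3] 3^(3 + 1)  →[3↦4]→  4^(4 + 1) = 1024  −1 ⇒ G_2=1023
G_2=1023  [base 4] 3·4^4 + 3·4^3 + 3·4^2 + 3·4 + 3  →[4↦5]→  3·5^5 + 3·5^3 + 3·5^2 + 3·5 + 3 = 9843  −1 ⇒ G_3=9842
G_3=9842  [base 5] 3·5^5 + 3·5^3 + 3·5^2 + 3·5 + 2  →[5↦6]→  3·6^6 + 3·6^3 + 3·6^2 + 3·6 + 2 = 140744  −1 ⇒ G_4=140743
G_4=140743  [base 6] 3·6^6 + 3·6^3 + 3·6^2 + 3·6 + 1  →[6↦7]→  3·7^7 + 3·7^3 + 3·7^2 + 3·7 + 1 = 2471827  −1 ⇒ G_5=2471826
G_5=2471826  [base 7] 3·7^7 + 3·7^3 + 3·7^2 + 3·7  →[7↦8]→  3·8^8 + 3·8^3 + 3·8^2 + 3·8 = 50333400  −1 ⇒ G_6=50333399
G_6=50333399  [base 8] 3·8^8 + 3·8^3 + 3·8^2 + 2·8 + 7  →[8↦9]→  3·9^9 + 3·9^3 + 3·9^2 + 2·9 + 7 = 1162263922  −1 ⇒ G_7=1162263921

3·8^8 + 3·8^3 + 3·8^2 + 2·8 + 7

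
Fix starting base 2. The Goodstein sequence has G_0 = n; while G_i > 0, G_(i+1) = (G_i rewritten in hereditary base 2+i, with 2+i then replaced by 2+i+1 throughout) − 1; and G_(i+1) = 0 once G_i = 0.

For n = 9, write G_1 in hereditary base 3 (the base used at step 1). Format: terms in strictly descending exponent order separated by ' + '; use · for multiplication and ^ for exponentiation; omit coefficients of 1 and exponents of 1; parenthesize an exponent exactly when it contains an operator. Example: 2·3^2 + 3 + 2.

3^(3 + 1)

i=0: 9 = 2^(2 + 1) + 1 (b=2); 2→3: 3^(3 + 1) + 1 = 82; 82−1 = 81
i=1: 81 = 3^(3 + 1) (b=3); 3→4: 4^(4 + 1) = 1024; 1024−1 = 1023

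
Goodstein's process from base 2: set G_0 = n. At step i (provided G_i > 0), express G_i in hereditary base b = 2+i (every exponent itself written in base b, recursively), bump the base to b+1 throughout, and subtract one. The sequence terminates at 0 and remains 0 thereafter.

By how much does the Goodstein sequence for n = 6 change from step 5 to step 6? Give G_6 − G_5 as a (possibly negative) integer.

base 2: 6 = 2^2 + 2; at 3: 3^3 + 3 = 30; next = 29
base 3: 29 = 3^3 + 2; at 4: 4^4 + 2 = 258; next = 257
base 4: 257 = 4^4 + 1; at 5: 5^5 + 1 = 3126; next = 3125
base 5: 3125 = 5^5; at 6: 6^6 = 46656; next = 46655
base 6: 46655 = 5·6^5 + 5·6^4 + 5·6^3 + 5·6^2 + 5·6 + 5; at 7: 5·7^5 + 5·7^4 + 5·7^3 + 5·7^2 + 5·7 + 5 = 98040; next = 98039
base 7: 98039 = 5·7^5 + 5·7^4 + 5·7^3 + 5·7^2 + 5·7 + 4; at 8: 5·8^5 + 5·8^4 + 5·8^3 + 5·8^2 + 5·8 + 4 = 187244; next = 187243

89204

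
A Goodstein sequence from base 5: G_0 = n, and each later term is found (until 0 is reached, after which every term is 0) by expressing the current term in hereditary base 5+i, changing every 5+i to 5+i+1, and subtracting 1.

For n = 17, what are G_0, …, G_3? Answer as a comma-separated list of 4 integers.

G_0=17  [base 5] 3·5 + 2  →[5↦6]→  3·6 + 2 = 20  −1 ⇒ G_1=19
G_1=19  [base 6] 3·6 + 1  →[6↦7]→  3·7 + 1 = 22  −1 ⇒ G_2=21
G_2=21  [base 7] 3·7  →[7↦8]→  3·8 = 24  −1 ⇒ G_3=23

17, 19, 21, 23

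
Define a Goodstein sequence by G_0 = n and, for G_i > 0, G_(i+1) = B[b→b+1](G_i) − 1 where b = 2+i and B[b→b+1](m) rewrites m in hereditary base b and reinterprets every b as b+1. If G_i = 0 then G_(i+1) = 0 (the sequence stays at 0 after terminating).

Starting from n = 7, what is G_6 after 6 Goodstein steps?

step 0: 7 = 2^2 + 2 + 1; sub 3 for 2: 3^3 + 3 + 1; = 31; G_1 = 31−1 = 30
step 1: 30 = 3^3 + 3; sub 4 for 3: 4^4 + 4; = 260; G_2 = 260−1 = 259
step 2: 259 = 4^4 + 3; sub 5 for 4: 5^5 + 3; = 3128; G_3 = 3128−1 = 3127
step 3: 3127 = 5^5 + 2; sub 6 for 5: 6^6 + 2; = 46658; G_4 = 46658−1 = 46657
step 4: 46657 = 6^6 + 1; sub 7 for 6: 7^7 + 1; = 823544; G_5 = 823544−1 = 823543
step 5: 823543 = 7^7; sub 8 for 7: 8^8; = 16777216; G_6 = 16777216−1 = 16777215

16777215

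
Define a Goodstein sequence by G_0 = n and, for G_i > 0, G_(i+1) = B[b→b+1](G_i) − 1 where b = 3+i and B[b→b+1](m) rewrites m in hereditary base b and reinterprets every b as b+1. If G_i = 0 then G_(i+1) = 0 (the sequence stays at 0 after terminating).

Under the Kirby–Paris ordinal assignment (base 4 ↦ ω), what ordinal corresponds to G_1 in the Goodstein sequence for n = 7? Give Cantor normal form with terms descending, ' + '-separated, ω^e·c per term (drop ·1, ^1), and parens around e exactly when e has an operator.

G_0=7  [base 3] 2·3 + 1  →[3↦4]→  2·4 + 1 = 9  −1 ⇒ G_1=8
G_1=8  [base 4] 2·4  →[4↦5]→  2·5 = 10  −1 ⇒ G_2=9

ω·2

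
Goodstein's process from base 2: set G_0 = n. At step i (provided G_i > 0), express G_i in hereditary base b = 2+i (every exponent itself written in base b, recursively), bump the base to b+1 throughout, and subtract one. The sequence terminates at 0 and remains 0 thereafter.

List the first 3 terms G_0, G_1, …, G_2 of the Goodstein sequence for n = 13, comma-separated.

G_0 = 13. HB_2(13) = 2^(2 + 1) + 2^2 + 1. Bump = 109. G_1 = 108.
G_1 = 108. HB_3(108) = 3^(3 + 1) + 3^3. Bump = 1280. G_2 = 1279.

13, 108, 1279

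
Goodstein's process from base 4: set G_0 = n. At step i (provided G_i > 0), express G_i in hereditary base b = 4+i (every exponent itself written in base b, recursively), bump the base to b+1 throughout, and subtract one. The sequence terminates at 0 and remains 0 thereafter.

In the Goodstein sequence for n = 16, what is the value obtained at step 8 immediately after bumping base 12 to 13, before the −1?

46

[0] 16 ≡ 4^2 (base 4). Lift 5: 25. −1: 24.
[1] 24 ≡ 4·5 + 4 (base 5). Lift 6: 28. −1: 27.
[2] 27 ≡ 4·6 + 3 (base 6). Lift 7: 31. −1: 30.
[3] 30 ≡ 4·7 + 2 (base 7). Lift 8: 34. −1: 33.
[4] 33 ≡ 4·8 + 1 (base 8). Lift 9: 37. −1: 36.
[5] 36 ≡ 4·9 (base 9). Lift 10: 40. −1: 39.
[6] 39 ≡ 3·10 + 9 (base 10). Lift 11: 42. −1: 41.
[7] 41 ≡ 3·11 + 8 (base 11). Lift 12: 44. −1: 43.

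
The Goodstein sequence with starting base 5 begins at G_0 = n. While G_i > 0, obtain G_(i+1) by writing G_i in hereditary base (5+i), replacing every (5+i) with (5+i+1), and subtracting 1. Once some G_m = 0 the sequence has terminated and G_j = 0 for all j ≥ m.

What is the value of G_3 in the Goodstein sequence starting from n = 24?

24 —HB5→ 4·5 + 4 —bump→ 4·6 + 4 = 28 —(−1)→ 27
27 —HB6→ 4·6 + 3 —bump→ 4·7 + 3 = 31 —(−1)→ 30
30 —HB7→ 4·7 + 2 —bump→ 4·8 + 2 = 34 —(−1)→ 33
33 —HB8→ 4·8 + 1 —bump→ 4·9 + 1 = 37 —(−1)→ 36

33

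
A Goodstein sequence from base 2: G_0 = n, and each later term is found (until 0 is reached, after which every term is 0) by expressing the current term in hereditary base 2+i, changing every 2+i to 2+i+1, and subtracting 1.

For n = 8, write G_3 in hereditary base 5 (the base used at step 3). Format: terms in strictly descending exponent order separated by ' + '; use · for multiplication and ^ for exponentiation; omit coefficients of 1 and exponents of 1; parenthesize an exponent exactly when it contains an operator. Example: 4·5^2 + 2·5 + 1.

i=0: 8 = 2^(2 + 1) (b=2); 2→3: 3^(3 + 1) = 81; 81−1 = 80
i=1: 80 = 2·3^3 + 2·3^2 + 2·3 + 2 (b=3); 3→4: 2·4^4 + 2·4^2 + 2·4 + 2 = 554; 554−1 = 553
i=2: 553 = 2·4^4 + 2·4^2 + 2·4 + 1 (b=4); 4→5: 2·5^5 + 2·5^2 + 2·5 + 1 = 6311; 6311−1 = 6310
i=3: 6310 = 2·5^5 + 2·5^2 + 2·5 (b=5); 5→6: 2·6^6 + 2·6^2 + 2·6 = 93396; 93396−1 = 93395

2·5^5 + 2·5^2 + 2·5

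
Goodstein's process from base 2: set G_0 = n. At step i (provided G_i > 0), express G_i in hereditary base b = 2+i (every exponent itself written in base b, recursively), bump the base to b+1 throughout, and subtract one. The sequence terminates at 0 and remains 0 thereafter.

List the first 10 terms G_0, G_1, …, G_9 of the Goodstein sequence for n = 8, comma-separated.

8, 80, 553, 6310, 93395, 1647195, 33554571, 774841151, 20000000211, 570623341475

step 0: 8 = 2^(2 + 1); sub 3 for 2: 3^(3 + 1); = 81; G_1 = 81−1 = 80
step 1: 80 = 2·3^3 + 2·3^2 + 2·3 + 2; sub 4 for 3: 2·4^4 + 2·4^2 + 2·4 + 2; = 554; G_2 = 554−1 = 553
step 2: 553 = 2·4^4 + 2·4^2 + 2·4 + 1; sub 5 for 4: 2·5^5 + 2·5^2 + 2·5 + 1; = 6311; G_3 = 6311−1 = 6310
step 3: 6310 = 2·5^5 + 2·5^2 + 2·5; sub 6 for 5: 2·6^6 + 2·6^2 + 2·6; = 93396; G_4 = 93396−1 = 93395
step 4: 93395 = 2·6^6 + 2·6^2 + 6 + 5; sub 7 for 6: 2·7^7 + 2·7^2 + 7 + 5; = 1647196; G_5 = 1647196−1 = 1647195
step 5: 1647195 = 2·7^7 + 2·7^2 + 7 + 4; sub 8 for 7: 2·8^8 + 2·8^2 + 8 + 4; = 33554572; G_6 = 33554572−1 = 33554571
step 6: 33554571 = 2·8^8 + 2·8^2 + 8 + 3; sub 9 for 8: 2·9^9 + 2·9^2 + 9 + 3; = 774841152; G_7 = 774841152−1 = 774841151
step 7: 774841151 = 2·9^9 + 2·9^2 + 9 + 2; sub 10 for 9: 2·10^10 + 2·10^2 + 10 + 2; = 20000000212; G_8 = 20000000212−1 = 20000000211
step 8: 20000000211 = 2·10^10 + 2·10^2 + 10 + 1; sub 11 for 10: 2·11^11 + 2·11^2 + 11 + 1; = 570623341476; G_9 = 570623341476−1 = 570623341475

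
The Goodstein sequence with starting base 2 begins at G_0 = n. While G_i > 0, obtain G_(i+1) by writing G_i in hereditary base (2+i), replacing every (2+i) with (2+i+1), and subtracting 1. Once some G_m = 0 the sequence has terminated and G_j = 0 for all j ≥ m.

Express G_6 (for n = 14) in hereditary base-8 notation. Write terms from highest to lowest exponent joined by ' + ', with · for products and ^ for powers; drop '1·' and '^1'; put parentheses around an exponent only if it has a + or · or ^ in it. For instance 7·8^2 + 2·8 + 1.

8^(8 + 1) + 5·8^5 + 5·8^4 + 5·8^3 + 5·8^2 + 5·8 + 3

G_0=14  [base 2] 2^(2 + 1) + 2^2 + 2  →[2↦3]→  3^(3 + 1) + 3^3 + 3 = 111  −1 ⇒ G_1=110
G_1=110  [base 3] 3^(3 + 1) + 3^3 + 2  →[3↦4]→  4^(4 + 1) + 4^4 + 2 = 1282  −1 ⇒ G_2=1281
G_2=1281  [base 4] 4^(4 + 1) + 4^4 + 1  →[4↦5]→  5^(5 + 1) + 5^5 + 1 = 18751  −1 ⇒ G_3=18750
G_3=18750  [base 5] 5^(5 + 1) + 5^5  →[5↦6]→  6^(6 + 1) + 6^6 = 326592  −1 ⇒ G_4=326591
G_4=326591  [base 6] 6^(6 + 1) + 5·6^5 + 5·6^4 + 5·6^3 + 5·6^2 + 5·6 + 5  →[6↦7]→  7^(7 + 1) + 5·7^5 + 5·7^4 + 5·7^3 + 5·7^2 + 5·7 + 5 = 5862841  −1 ⇒ G_5=5862840
G_5=5862840  [base 7] 7^(7 + 1) + 5·7^5 + 5·7^4 + 5·7^3 + 5·7^2 + 5·7 + 4  →[7↦8]→  8^(8 + 1) + 5·8^5 + 5·8^4 + 5·8^3 + 5·8^2 + 5·8 + 4 = 134404972  −1 ⇒ G_6=134404971
G_6=134404971  [base 8] 8^(8 + 1) + 5·8^5 + 5·8^4 + 5·8^3 + 5·8^2 + 5·8 + 3  →[8↦9]→  9^(9 + 1) + 5·9^5 + 5·9^4 + 5·9^3 + 5·9^2 + 5·9 + 3 = 3487116549  −1 ⇒ G_7=3487116548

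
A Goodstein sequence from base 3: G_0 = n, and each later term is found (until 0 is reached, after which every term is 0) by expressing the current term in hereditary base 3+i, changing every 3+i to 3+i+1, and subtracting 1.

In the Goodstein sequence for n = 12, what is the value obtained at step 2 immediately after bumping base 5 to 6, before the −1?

38

i=0: 12 = 3^2 + 3 (b=3); 3→4: 4^2 + 4 = 20; 20−1 = 19
i=1: 19 = 4^2 + 3 (b=4); 4→5: 5^2 + 3 = 28; 28−1 = 27
i=2: 27 = 5^2 + 2 (b=5); 5→6: 6^2 + 2 = 38; 38−1 = 37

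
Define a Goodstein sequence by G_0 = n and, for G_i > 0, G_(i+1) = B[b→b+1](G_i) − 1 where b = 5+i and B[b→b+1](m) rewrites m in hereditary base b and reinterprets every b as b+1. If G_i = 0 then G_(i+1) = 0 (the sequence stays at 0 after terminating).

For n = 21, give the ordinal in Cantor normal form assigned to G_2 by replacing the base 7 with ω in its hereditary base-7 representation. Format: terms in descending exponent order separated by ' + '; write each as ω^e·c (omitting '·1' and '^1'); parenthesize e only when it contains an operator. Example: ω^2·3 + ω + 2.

base 5: 21 = 4·5 + 1; at 6: 4·6 + 1 = 25; next = 24
base 6: 24 = 4·6; at 7: 4·7 = 28; next = 27
base 7: 27 = 3·7 + 6; at 8: 3·8 + 6 = 30; next = 29

ω·3 + 6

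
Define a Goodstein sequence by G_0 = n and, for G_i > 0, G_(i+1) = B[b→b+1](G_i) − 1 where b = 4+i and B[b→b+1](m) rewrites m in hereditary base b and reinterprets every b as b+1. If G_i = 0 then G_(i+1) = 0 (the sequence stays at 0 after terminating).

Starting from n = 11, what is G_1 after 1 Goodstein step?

G_0 = 11. HB_4(11) = 2·4 + 3. Bump = 13. G_1 = 12.
G_1 = 12. HB_5(12) = 2·5 + 2. Bump = 14. G_2 = 13.

12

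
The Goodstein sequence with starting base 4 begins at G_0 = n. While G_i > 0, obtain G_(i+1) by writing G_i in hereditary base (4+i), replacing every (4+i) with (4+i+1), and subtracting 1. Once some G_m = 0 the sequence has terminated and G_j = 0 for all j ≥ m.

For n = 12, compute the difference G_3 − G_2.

step 0: 12 = 3·4; sub 5 for 4: 3·5; = 15; G_1 = 15−1 = 14
step 1: 14 = 2·5 + 4; sub 6 for 5: 2·6 + 4; = 16; G_2 = 16−1 = 15
step 2: 15 = 2·6 + 3; sub 7 for 6: 2·7 + 3; = 17; G_3 = 17−1 = 16

1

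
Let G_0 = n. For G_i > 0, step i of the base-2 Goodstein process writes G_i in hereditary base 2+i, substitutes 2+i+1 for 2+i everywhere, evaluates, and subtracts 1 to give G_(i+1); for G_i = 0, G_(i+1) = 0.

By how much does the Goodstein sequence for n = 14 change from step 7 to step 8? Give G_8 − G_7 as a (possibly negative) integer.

96513439003

(0) 14|_2 = 2^(2 + 1) + 2^2 + 2 ↦ 3^(3 + 1) + 3^3 + 3|_3 = 111 ⇒ 110
(1) 110|_3 = 3^(3 + 1) + 3^3 + 2 ↦ 4^(4 + 1) + 4^4 + 2|_4 = 1282 ⇒ 1281
(2) 1281|_4 = 4^(4 + 1) + 4^4 + 1 ↦ 5^(5 + 1) + 5^5 + 1|_5 = 18751 ⇒ 18750
(3) 18750|_5 = 5^(5 + 1) + 5^5 ↦ 6^(6 + 1) + 6^6|_6 = 326592 ⇒ 326591
(4) 326591|_6 = 6^(6 + 1) + 5·6^5 + 5·6^4 + 5·6^3 + 5·6^2 + 5·6 + 5 ↦ 7^(7 + 1) + 5·7^5 + 5·7^4 + 5·7^3 + 5·7^2 + 5·7 + 5|_7 = 5862841 ⇒ 5862840
(5) 5862840|_7 = 7^(7 + 1) + 5·7^5 + 5·7^4 + 5·7^3 + 5·7^2 + 5·7 + 4 ↦ 8^(8 + 1) + 5·8^5 + 5·8^4 + 5·8^3 + 5·8^2 + 5·8 + 4|_8 = 134404972 ⇒ 134404971
(6) 134404971|_8 = 8^(8 + 1) + 5·8^5 + 5·8^4 + 5·8^3 + 5·8^2 + 5·8 + 3 ↦ 9^(9 + 1) + 5·9^5 + 5·9^4 + 5·9^3 + 5·9^2 + 5·9 + 3|_9 = 3487116549 ⇒ 3487116548
(7) 3487116548|_9 = 9^(9 + 1) + 5·9^5 + 5·9^4 + 5·9^3 + 5·9^2 + 5·9 + 2 ↦ 10^(10 + 1) + 5·10^5 + 5·10^4 + 5·10^3 + 5·10^2 + 5·10 + 2|_10 = 100000555552 ⇒ 100000555551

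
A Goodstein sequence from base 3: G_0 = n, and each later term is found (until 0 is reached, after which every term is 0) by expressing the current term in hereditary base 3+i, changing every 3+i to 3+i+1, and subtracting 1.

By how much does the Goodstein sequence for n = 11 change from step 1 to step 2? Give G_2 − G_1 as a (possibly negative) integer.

8

11 —HB3→ 3^2 + 2 —bump→ 4^2 + 2 = 18 —(−1)→ 17
17 —HB4→ 4^2 + 1 —bump→ 5^2 + 1 = 26 —(−1)→ 25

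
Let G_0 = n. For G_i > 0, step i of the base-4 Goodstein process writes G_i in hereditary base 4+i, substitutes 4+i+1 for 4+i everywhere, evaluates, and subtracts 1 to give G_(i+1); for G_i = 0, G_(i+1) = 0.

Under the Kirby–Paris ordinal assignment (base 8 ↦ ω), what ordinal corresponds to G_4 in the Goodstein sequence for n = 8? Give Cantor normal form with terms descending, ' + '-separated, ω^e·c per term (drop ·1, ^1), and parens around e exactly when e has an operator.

i=0: 8 = 2·4 (b=4); 4→5: 2·5 = 10; 10−1 = 9
i=1: 9 = 5 + 4 (b=5); 5→6: 6 + 4 = 10; 10−1 = 9
i=2: 9 = 6 + 3 (b=6); 6→7: 7 + 3 = 10; 10−1 = 9
i=3: 9 = 7 + 2 (b=7); 7→8: 8 + 2 = 10; 10−1 = 9
i=4: 9 = 8 + 1 (b=8); 8→9: 9 + 1 = 10; 10−1 = 9

ω + 1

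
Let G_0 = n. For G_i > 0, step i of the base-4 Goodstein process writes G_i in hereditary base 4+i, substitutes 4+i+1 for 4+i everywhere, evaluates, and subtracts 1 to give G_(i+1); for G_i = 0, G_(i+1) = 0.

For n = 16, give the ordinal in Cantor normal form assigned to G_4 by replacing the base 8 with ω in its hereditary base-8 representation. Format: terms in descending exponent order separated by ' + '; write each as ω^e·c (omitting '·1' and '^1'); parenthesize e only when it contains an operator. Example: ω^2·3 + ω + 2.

ω·4 + 1

16 —HB4→ 4^2 —bump→ 5^2 = 25 —(−1)→ 24
24 —HB5→ 4·5 + 4 —bump→ 4·6 + 4 = 28 —(−1)→ 27
27 —HB6→ 4·6 + 3 —bump→ 4·7 + 3 = 31 —(−1)→ 30
30 —HB7→ 4·7 + 2 —bump→ 4·8 + 2 = 34 —(−1)→ 33
33 —HB8→ 4·8 + 1 —bump→ 4·9 + 1 = 37 —(−1)→ 36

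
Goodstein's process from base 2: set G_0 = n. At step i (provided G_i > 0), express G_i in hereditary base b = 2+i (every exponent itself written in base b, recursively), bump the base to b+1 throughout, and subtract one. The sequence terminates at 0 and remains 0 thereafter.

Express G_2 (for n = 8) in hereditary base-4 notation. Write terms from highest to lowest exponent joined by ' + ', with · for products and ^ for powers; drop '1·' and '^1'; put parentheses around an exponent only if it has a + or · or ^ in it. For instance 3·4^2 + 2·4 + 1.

2·4^4 + 2·4^2 + 2·4 + 1

[0] 8 ≡ 2^(2 + 1) (base 2). Lift 3: 81. −1: 80.
[1] 80 ≡ 2·3^3 + 2·3^2 + 2·3 + 2 (base 3). Lift 4: 554. −1: 553.
[2] 553 ≡ 2·4^4 + 2·4^2 + 2·4 + 1 (base 4). Lift 5: 6311. −1: 6310.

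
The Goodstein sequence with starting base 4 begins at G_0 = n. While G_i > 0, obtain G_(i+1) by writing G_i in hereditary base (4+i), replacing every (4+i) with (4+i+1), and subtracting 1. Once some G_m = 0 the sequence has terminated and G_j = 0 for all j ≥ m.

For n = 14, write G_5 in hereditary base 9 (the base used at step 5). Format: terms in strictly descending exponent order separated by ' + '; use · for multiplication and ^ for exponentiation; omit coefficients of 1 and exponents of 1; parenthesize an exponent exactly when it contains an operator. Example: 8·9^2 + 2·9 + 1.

2·9 + 4

14 —HB4→ 3·4 + 2 —bump→ 3·5 + 2 = 17 —(−1)→ 16
16 —HB5→ 3·5 + 1 —bump→ 3·6 + 1 = 19 —(−1)→ 18
18 —HB6→ 3·6 —bump→ 3·7 = 21 —(−1)→ 20
20 —HB7→ 2·7 + 6 —bump→ 2·8 + 6 = 22 —(−1)→ 21
21 —HB8→ 2·8 + 5 —bump→ 2·9 + 5 = 23 —(−1)→ 22
22 —HB9→ 2·9 + 4 —bump→ 2·10 + 4 = 24 —(−1)→ 23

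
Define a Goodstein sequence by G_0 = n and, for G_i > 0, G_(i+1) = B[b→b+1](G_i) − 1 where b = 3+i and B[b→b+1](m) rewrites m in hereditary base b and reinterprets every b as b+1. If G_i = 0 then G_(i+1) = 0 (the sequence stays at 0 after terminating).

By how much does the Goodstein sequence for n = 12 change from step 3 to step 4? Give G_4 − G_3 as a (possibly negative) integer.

[0] 12 ≡ 3^2 + 3 (base 3). Lift 4: 20. −1: 19.
[1] 19 ≡ 4^2 + 3 (base 4). Lift 5: 28. −1: 27.
[2] 27 ≡ 5^2 + 2 (base 5). Lift 6: 38. −1: 37.
[3] 37 ≡ 6^2 + 1 (base 6). Lift 7: 50. −1: 49.

12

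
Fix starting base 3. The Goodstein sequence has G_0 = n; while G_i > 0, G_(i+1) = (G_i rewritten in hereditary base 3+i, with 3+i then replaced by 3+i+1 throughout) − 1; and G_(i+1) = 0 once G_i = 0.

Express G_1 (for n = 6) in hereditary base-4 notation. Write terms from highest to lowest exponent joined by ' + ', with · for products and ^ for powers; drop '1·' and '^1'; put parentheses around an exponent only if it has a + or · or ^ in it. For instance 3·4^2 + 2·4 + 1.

4 + 3

[0] 6 ≡ 2·3 (base 3). Lift 4: 8. −1: 7.
[1] 7 ≡ 4 + 3 (base 4). Lift 5: 8. −1: 7.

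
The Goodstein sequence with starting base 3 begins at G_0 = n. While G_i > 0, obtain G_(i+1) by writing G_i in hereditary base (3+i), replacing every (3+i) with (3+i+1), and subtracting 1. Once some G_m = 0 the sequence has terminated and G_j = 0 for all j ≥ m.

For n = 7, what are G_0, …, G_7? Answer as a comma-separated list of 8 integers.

7, 8, 9, 9, 9, 9, 9, 9

[0] 7 ≡ 2·3 + 1 (base 3). Lift 4: 9. −1: 8.
[1] 8 ≡ 2·4 (base 4). Lift 5: 10. −1: 9.
[2] 9 ≡ 5 + 4 (base 5). Lift 6: 10. −1: 9.
[3] 9 ≡ 6 + 3 (base 6). Lift 7: 10. −1: 9.
[4] 9 ≡ 7 + 2 (base 7). Lift 8: 10. −1: 9.
[5] 9 ≡ 8 + 1 (base 8). Lift 9: 10. −1: 9.
[6] 9 ≡ 9 (base 9). Lift 10: 10. −1: 9.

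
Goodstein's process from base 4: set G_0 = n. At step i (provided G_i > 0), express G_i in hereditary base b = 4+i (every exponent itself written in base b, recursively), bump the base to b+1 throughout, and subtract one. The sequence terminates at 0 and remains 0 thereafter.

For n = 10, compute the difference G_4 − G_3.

G_0=10  [base 4] 2·4 + 2  →[4↦5]→  2·5 + 2 = 12  −1 ⇒ G_1=11
G_1=11  [base 5] 2·5 + 1  →[5↦6]→  2·6 + 1 = 13  −1 ⇒ G_2=12
G_2=12  [base 6] 2·6  →[6↦7]→  2·7 = 14  −1 ⇒ G_3=13
G_3=13  [base 7] 7 + 6  →[7↦8]→  8 + 6 = 14  −1 ⇒ G_4=13

0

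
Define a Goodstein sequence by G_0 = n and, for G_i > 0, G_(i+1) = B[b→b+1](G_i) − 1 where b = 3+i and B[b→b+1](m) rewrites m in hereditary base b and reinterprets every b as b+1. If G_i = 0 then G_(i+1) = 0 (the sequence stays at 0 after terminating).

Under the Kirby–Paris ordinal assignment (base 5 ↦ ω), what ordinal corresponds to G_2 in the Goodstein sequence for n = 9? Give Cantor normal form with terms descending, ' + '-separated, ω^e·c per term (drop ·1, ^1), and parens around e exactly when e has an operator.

G_0=9  [base 3] 3^2  →[3↦4]→  4^2 = 16  −1 ⇒ G_1=15
G_1=15  [base 4] 3·4 + 3  →[4↦5]→  3·5 + 3 = 18  −1 ⇒ G_2=17

ω·3 + 2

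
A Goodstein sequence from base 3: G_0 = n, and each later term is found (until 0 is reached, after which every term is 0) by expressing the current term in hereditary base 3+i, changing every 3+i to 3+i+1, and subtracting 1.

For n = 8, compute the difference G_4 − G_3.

0

step 0: 8 = 2·3 + 2; sub 4 for 3: 2·4 + 2; = 10; G_1 = 10−1 = 9
step 1: 9 = 2·4 + 1; sub 5 for 4: 2·5 + 1; = 11; G_2 = 11−1 = 10
step 2: 10 = 2·5; sub 6 for 5: 2·6; = 12; G_3 = 12−1 = 11
step 3: 11 = 6 + 5; sub 7 for 6: 7 + 5; = 12; G_4 = 12−1 = 11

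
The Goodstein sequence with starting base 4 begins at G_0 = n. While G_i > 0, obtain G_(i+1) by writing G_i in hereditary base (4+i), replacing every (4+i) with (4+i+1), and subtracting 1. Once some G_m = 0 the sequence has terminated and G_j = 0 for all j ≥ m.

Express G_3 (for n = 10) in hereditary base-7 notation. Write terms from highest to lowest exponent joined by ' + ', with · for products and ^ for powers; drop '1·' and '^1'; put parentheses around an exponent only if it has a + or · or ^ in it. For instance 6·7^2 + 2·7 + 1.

(0) 10|_4 = 2·4 + 2 ↦ 2·5 + 2|_5 = 12 ⇒ 11
(1) 11|_5 = 2·5 + 1 ↦ 2·6 + 1|_6 = 13 ⇒ 12
(2) 12|_6 = 2·6 ↦ 2·7|_7 = 14 ⇒ 13
(3) 13|_7 = 7 + 6 ↦ 8 + 6|_8 = 14 ⇒ 13

7 + 6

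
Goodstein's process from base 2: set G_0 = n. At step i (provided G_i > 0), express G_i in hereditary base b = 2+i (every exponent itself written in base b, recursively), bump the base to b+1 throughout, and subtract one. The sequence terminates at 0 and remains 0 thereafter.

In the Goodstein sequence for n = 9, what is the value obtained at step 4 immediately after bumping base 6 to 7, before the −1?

2471827

i=0: 9 = 2^(2 + 1) + 1 (b=2); 2→3: 3^(3 + 1) + 1 = 82; 82−1 = 81
i=1: 81 = 3^(3 + 1) (b=3); 3→4: 4^(4 + 1) = 1024; 1024−1 = 1023
i=2: 1023 = 3·4^4 + 3·4^3 + 3·4^2 + 3·4 + 3 (b=4); 4→5: 3·5^5 + 3·5^3 + 3·5^2 + 3·5 + 3 = 9843; 9843−1 = 9842
i=3: 9842 = 3·5^5 + 3·5^3 + 3·5^2 + 3·5 + 2 (b=5); 5→6: 3·6^6 + 3·6^3 + 3·6^2 + 3·6 + 2 = 140744; 140744−1 = 140743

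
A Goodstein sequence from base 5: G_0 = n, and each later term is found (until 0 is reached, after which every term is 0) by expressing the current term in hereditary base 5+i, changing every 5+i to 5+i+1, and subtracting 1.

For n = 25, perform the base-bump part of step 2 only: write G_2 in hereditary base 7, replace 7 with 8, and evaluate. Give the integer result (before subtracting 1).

i=0: 25 = 5^2 (b=5); 5→6: 6^2 = 36; 36−1 = 35
i=1: 35 = 5·6 + 5 (b=6); 6→7: 5·7 + 5 = 40; 40−1 = 39
i=2: 39 = 5·7 + 4 (b=7); 7→8: 5·8 + 4 = 44; 44−1 = 43

44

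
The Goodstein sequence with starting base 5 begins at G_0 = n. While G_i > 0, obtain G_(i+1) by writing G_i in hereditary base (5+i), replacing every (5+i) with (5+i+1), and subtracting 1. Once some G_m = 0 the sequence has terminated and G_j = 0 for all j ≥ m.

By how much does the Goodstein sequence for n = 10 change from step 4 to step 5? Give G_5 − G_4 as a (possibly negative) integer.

G_0 = 10. HB_5(10) = 2·5. Bump = 12. G_1 = 11.
G_1 = 11. HB_6(11) = 6 + 5. Bump = 12. G_2 = 11.
G_2 = 11. HB_7(11) = 7 + 4. Bump = 12. G_3 = 11.
G_3 = 11. HB_8(11) = 8 + 3. Bump = 12. G_4 = 11.
G_4 = 11. HB_9(11) = 9 + 2. Bump = 12. G_5 = 11.

0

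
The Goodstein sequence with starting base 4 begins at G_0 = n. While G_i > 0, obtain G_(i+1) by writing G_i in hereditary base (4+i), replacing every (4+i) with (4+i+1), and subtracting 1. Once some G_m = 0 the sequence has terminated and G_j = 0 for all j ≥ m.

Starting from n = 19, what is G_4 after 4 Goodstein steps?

63

19 —HB4→ 4^2 + 3 —bump→ 5^2 + 3 = 28 —(−1)→ 27
27 —HB5→ 5^2 + 2 —bump→ 6^2 + 2 = 38 —(−1)→ 37
37 —HB6→ 6^2 + 1 —bump→ 7^2 + 1 = 50 —(−1)→ 49
49 —HB7→ 7^2 —bump→ 8^2 = 64 —(−1)→ 63
63 —HB8→ 7·8 + 7 —bump→ 7·9 + 7 = 70 —(−1)→ 69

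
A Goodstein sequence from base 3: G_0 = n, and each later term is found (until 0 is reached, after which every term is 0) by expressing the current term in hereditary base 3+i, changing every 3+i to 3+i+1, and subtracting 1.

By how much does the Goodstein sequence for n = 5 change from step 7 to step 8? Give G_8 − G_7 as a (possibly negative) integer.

-1

G_0=5  [base 3] 3 + 2  →[3↦4]→  4 + 2 = 6  −1 ⇒ G_1=5
G_1=5  [base 4] 4 + 1  →[4↦5]→  5 + 1 = 6  −1 ⇒ G_2=5
G_2=5  [base 5] 5  →[5↦6]→  6 = 6  −1 ⇒ G_3=5
G_3=5  [base 6] 5  →[6↦7]→  5 = 5  −1 ⇒ G_4=4
G_4=4  [base 7] 4  →[7↦8]→  4 = 4  −1 ⇒ G_5=3
G_5=3  [base 8] 3  →[8↦9]→  3 = 3  −1 ⇒ G_6=2
G_6=2  [base 9] 2  →[9↦10]→  2 = 2  −1 ⇒ G_7=1
G_7=1  [base 10] 1  →[10↦11]→  1 = 1  −1 ⇒ G_8=0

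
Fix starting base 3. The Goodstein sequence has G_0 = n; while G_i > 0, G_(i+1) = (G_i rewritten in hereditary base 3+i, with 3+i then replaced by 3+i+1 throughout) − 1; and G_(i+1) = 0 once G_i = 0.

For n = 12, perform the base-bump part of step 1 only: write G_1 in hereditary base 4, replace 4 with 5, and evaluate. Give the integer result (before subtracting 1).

G_0=12  [base 3] 3^2 + 3  →[3↦4]→  4^2 + 4 = 20  −1 ⇒ G_1=19
G_1=19  [base 4] 4^2 + 3  →[4↦5]→  5^2 + 3 = 28  −1 ⇒ G_2=27

28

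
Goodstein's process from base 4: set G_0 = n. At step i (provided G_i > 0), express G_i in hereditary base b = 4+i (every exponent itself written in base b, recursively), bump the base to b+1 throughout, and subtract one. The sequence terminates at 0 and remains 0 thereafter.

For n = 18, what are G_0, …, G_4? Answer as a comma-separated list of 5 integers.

base 4: 18 = 4^2 + 2; at 5: 5^2 + 2 = 27; next = 26
base 5: 26 = 5^2 + 1; at 6: 6^2 + 1 = 37; next = 36
base 6: 36 = 6^2; at 7: 7^2 = 49; next = 48
base 7: 48 = 6·7 + 6; at 8: 6·8 + 6 = 54; next = 53

18, 26, 36, 48, 53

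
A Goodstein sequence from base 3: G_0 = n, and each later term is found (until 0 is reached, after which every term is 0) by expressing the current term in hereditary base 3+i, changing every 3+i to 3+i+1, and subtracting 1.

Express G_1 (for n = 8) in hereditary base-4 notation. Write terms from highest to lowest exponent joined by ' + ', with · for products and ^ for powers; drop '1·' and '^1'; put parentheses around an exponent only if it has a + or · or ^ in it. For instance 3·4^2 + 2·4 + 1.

2·4 + 1

i=0: 8 = 2·3 + 2 (b=3); 3→4: 2·4 + 2 = 10; 10−1 = 9
i=1: 9 = 2·4 + 1 (b=4); 4→5: 2·5 + 1 = 11; 11−1 = 10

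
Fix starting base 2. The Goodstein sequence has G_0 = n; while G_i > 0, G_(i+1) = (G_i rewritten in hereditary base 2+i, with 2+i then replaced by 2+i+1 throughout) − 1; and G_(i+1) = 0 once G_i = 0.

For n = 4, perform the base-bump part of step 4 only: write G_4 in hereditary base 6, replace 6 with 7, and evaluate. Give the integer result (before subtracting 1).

4 —HB2→ 2^2 —bump→ 3^3 = 27 —(−1)→ 26
26 —HB3→ 2·3^2 + 2·3 + 2 —bump→ 2·4^2 + 2·4 + 2 = 42 —(−1)→ 41
41 —HB4→ 2·4^2 + 2·4 + 1 —bump→ 2·5^2 + 2·5 + 1 = 61 —(−1)→ 60
60 —HB5→ 2·5^2 + 2·5 —bump→ 2·6^2 + 2·6 = 84 —(−1)→ 83
83 —HB6→ 2·6^2 + 6 + 5 —bump→ 2·7^2 + 7 + 5 = 110 —(−1)→ 109

110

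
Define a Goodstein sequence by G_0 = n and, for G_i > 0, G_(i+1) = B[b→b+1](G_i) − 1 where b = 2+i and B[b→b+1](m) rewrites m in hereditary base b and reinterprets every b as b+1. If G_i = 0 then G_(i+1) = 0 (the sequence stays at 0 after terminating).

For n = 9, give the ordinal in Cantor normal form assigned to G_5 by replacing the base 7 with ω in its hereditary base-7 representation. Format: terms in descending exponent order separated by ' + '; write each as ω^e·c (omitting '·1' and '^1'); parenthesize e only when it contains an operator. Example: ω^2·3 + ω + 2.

i=0: 9 = 2^(2 + 1) + 1 (b=2); 2→3: 3^(3 + 1) + 1 = 82; 82−1 = 81
i=1: 81 = 3^(3 + 1) (b=3); 3→4: 4^(4 + 1) = 1024; 1024−1 = 1023
i=2: 1023 = 3·4^4 + 3·4^3 + 3·4^2 + 3·4 + 3 (b=4); 4→5: 3·5^5 + 3·5^3 + 3·5^2 + 3·5 + 3 = 9843; 9843−1 = 9842
i=3: 9842 = 3·5^5 + 3·5^3 + 3·5^2 + 3·5 + 2 (b=5); 5→6: 3·6^6 + 3·6^3 + 3·6^2 + 3·6 + 2 = 140744; 140744−1 = 140743
i=4: 140743 = 3·6^6 + 3·6^3 + 3·6^2 + 3·6 + 1 (b=6); 6→7: 3·7^7 + 3·7^3 + 3·7^2 + 3·7 + 1 = 2471827; 2471827−1 = 2471826
i=5: 2471826 = 3·7^7 + 3·7^3 + 3·7^2 + 3·7 (b=7); 7→8: 3·8^8 + 3·8^3 + 3·8^2 + 3·8 = 50333400; 50333400−1 = 50333399

ω^ω·3 + ω^3·3 + ω^2·3 + ω·3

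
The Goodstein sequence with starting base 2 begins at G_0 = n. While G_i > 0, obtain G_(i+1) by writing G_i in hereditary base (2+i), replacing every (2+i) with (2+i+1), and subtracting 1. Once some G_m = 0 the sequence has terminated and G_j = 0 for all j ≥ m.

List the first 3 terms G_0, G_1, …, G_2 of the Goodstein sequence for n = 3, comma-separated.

3, 3, 3

G_0=3  [base 2] 2 + 1  →[2↦3]→  3 + 1 = 4  −1 ⇒ G_1=3
G_1=3  [base 3] 3  →[3↦4]→  4 = 4  −1 ⇒ G_2=3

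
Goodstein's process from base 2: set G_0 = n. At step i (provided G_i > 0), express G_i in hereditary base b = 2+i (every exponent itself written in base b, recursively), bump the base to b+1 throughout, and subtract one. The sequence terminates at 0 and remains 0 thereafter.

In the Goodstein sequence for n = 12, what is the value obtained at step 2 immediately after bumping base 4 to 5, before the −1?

15686

[0] 12 ≡ 2^(2 + 1) + 2^2 (base 2). Lift 3: 108. −1: 107.
[1] 107 ≡ 3^(3 + 1) + 2·3^2 + 2·3 + 2 (base 3). Lift 4: 1066. −1: 1065.
[2] 1065 ≡ 4^(4 + 1) + 2·4^2 + 2·4 + 1 (base 4). Lift 5: 15686. −1: 15685.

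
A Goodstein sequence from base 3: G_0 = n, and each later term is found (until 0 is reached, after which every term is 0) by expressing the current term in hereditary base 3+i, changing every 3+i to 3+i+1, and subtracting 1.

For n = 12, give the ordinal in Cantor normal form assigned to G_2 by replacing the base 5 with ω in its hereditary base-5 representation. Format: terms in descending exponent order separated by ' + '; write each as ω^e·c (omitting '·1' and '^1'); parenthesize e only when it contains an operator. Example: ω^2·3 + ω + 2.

i=0: 12 = 3^2 + 3 (b=3); 3→4: 4^2 + 4 = 20; 20−1 = 19
i=1: 19 = 4^2 + 3 (b=4); 4→5: 5^2 + 3 = 28; 28−1 = 27
i=2: 27 = 5^2 + 2 (b=5); 5→6: 6^2 + 2 = 38; 38−1 = 37

ω^2 + 2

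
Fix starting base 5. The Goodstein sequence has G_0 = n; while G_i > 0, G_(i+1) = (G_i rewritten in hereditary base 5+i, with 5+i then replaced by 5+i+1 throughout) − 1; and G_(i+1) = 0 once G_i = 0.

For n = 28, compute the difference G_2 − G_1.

G_0=28  [base 5] 5^2 + 3  →[5↦6]→  6^2 + 3 = 39  −1 ⇒ G_1=38
G_1=38  [base 6] 6^2 + 2  →[6↦7]→  7^2 + 2 = 51  −1 ⇒ G_2=50

12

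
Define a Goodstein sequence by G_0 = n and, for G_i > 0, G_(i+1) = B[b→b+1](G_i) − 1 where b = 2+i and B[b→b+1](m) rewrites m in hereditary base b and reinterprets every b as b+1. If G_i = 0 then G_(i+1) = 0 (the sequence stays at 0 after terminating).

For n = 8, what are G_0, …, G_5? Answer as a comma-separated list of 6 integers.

8, 80, 553, 6310, 93395, 1647195

base 2: 8 = 2^(2 + 1); at 3: 3^(3 + 1) = 81; next = 80
base 3: 80 = 2·3^3 + 2·3^2 + 2·3 + 2; at 4: 2·4^4 + 2·4^2 + 2·4 + 2 = 554; next = 553
base 4: 553 = 2·4^4 + 2·4^2 + 2·4 + 1; at 5: 2·5^5 + 2·5^2 + 2·5 + 1 = 6311; next = 6310
base 5: 6310 = 2·5^5 + 2·5^2 + 2·5; at 6: 2·6^6 + 2·6^2 + 2·6 = 93396; next = 93395
base 6: 93395 = 2·6^6 + 2·6^2 + 6 + 5; at 7: 2·7^7 + 2·7^2 + 7 + 5 = 1647196; next = 1647195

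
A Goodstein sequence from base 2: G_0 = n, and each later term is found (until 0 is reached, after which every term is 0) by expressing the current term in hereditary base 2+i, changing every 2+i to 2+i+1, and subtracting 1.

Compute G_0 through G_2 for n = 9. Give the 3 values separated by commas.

9, 81, 1023

[0] 9 ≡ 2^(2 + 1) + 1 (base 2). Lift 3: 82. −1: 81.
[1] 81 ≡ 3^(3 + 1) (base 3). Lift 4: 1024. −1: 1023.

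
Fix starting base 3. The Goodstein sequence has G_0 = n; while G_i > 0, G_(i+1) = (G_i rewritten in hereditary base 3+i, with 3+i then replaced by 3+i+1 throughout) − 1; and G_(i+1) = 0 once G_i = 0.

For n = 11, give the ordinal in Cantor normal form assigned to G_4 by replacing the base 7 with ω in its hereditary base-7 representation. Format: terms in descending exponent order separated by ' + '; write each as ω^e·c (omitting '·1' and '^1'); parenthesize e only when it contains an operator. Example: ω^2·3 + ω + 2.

ω·5 + 4

G_0=11  [base 3] 3^2 + 2  →[3↦4]→  4^2 + 2 = 18  −1 ⇒ G_1=17
G_1=17  [base 4] 4^2 + 1  →[4↦5]→  5^2 + 1 = 26  −1 ⇒ G_2=25
G_2=25  [base 5] 5^2  →[5↦6]→  6^2 = 36  −1 ⇒ G_3=35
G_3=35  [base 6] 5·6 + 5  →[6↦7]→  5·7 + 5 = 40  −1 ⇒ G_4=39
G_4=39  [base 7] 5·7 + 4  →[7↦8]→  5·8 + 4 = 44  −1 ⇒ G_5=43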